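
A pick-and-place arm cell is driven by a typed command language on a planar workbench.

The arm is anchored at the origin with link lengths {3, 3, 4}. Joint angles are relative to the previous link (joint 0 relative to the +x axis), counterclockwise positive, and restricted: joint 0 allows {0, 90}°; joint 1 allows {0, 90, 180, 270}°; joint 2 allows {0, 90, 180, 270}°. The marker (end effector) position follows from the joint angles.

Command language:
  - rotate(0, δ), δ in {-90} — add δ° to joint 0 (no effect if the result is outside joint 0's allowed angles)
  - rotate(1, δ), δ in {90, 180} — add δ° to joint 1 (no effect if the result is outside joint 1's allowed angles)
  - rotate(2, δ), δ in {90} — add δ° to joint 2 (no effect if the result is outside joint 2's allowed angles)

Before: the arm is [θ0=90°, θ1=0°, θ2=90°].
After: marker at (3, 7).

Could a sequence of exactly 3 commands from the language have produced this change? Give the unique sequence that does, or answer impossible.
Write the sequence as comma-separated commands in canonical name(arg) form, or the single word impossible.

rotate(1, 90), rotate(1, 90), rotate(1, 90)

t0: [θ0=90°, θ1=0°, θ2=90°]
step 1 (rotate(1, 90)): [θ0=90°, θ1=90°, θ2=90°]
step 2 (rotate(1, 90)): [θ0=90°, θ1=180°, θ2=90°]
step 3 (rotate(1, 90)): [θ0=90°, θ1=270°, θ2=90°]
no rival 3-sequence matches.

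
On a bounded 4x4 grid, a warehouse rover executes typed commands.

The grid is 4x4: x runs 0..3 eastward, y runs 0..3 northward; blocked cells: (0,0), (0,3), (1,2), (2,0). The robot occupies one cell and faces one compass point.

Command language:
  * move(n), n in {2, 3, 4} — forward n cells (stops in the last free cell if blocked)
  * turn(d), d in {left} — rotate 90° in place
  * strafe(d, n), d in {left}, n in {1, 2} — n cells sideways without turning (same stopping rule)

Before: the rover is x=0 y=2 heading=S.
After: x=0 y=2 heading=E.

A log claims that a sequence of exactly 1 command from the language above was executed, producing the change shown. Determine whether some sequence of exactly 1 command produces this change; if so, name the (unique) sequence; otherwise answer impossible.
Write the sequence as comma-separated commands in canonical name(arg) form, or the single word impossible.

turn(left)

key: parked at (0,2) the whole time — nothing moves the robot
t0: x=0 y=2 heading=S
step 1 (turn(left)): x=0 y=2 heading=E
all 6 alternatives checked — unique.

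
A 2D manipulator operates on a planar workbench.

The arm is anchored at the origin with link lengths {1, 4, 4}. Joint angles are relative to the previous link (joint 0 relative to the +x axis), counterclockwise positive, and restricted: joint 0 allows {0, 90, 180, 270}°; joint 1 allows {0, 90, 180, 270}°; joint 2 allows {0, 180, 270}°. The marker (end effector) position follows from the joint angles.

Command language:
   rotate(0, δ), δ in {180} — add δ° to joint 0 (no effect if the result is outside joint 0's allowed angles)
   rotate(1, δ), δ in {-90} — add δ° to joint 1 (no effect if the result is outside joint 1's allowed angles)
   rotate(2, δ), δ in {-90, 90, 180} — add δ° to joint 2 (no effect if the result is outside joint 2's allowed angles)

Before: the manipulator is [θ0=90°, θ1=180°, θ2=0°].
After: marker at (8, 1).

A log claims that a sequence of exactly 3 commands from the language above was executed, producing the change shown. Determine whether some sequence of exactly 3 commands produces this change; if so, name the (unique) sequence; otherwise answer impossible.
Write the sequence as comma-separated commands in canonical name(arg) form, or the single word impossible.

rotate(1, -90), rotate(1, -90), rotate(1, -90)

t0: [θ0=90°, θ1=180°, θ2=0°]
[1] after rotate(1, -90): [θ0=90°, θ1=90°, θ2=0°]
[2] after rotate(1, -90): [θ0=90°, θ1=0°, θ2=0°]
[3] after rotate(1, -90): [θ0=90°, θ1=270°, θ2=0°]
no other 3-command option fits: unique.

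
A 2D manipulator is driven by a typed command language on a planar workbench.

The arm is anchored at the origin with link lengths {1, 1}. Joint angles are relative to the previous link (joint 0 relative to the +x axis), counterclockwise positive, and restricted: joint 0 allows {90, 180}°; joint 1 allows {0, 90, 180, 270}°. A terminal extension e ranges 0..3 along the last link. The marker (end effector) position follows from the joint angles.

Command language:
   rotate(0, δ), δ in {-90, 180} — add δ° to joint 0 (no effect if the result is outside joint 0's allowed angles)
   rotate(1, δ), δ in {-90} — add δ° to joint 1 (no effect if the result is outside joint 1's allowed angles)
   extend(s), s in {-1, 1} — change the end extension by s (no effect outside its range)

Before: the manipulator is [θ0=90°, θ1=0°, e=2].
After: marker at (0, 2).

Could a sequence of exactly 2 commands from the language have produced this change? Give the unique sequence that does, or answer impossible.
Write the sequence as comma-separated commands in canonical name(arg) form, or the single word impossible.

t0: [θ0=90°, θ1=0°, e=2]
t=1 extend(-1) ⇒ [θ0=90°, θ1=0°, e=1]
t=2 extend(-1) ⇒ [θ0=90°, θ1=0°, e=0]
no rival 2-sequence matches.

extend(-1), extend(-1)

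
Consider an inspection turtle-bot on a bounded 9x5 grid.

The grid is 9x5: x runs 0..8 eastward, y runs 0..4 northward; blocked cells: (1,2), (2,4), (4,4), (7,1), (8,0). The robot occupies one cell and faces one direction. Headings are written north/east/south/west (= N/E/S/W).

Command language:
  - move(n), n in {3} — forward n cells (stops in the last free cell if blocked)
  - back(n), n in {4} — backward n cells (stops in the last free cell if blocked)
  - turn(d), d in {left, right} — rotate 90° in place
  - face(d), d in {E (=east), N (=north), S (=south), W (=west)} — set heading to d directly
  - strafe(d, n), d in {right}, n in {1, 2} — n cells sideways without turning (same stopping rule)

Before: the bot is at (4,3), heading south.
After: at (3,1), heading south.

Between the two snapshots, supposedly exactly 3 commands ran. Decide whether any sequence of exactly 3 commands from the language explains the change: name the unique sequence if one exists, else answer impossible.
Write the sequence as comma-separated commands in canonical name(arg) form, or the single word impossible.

strafe(right, 1), back(4), move(3)

key: still facing S at the end — nothing in the sequence rotates
begin: at (4,3), heading south
step 1 (strafe(right, 1)): at (3,3), heading south
step 2 (back(4)): at (3,4), heading south
step 3 (move(3)): at (3,1), heading south
no other 3-command option fits: unique.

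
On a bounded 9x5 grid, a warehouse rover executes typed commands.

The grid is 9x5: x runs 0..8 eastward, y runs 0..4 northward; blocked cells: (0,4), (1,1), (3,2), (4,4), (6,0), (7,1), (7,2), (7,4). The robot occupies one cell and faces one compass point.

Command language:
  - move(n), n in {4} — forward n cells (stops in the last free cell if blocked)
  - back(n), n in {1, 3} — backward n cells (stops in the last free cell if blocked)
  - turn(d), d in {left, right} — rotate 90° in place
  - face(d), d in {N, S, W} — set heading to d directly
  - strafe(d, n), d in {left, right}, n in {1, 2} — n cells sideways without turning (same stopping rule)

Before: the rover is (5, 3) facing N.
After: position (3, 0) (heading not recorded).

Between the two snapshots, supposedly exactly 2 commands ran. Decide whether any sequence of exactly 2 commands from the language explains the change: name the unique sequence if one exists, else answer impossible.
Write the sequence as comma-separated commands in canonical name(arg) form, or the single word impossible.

back(3), strafe(left, 2)

key: order matters: swapping back(3) and strafe(left, 2) lands elsewhere
from: (5, 3) facing N
t=1 back(3) ⇒ (5, 0) facing N
t=2 strafe(left, 2) ⇒ (3, 0) facing N
uniquely the one of 144 2-step routes that fits.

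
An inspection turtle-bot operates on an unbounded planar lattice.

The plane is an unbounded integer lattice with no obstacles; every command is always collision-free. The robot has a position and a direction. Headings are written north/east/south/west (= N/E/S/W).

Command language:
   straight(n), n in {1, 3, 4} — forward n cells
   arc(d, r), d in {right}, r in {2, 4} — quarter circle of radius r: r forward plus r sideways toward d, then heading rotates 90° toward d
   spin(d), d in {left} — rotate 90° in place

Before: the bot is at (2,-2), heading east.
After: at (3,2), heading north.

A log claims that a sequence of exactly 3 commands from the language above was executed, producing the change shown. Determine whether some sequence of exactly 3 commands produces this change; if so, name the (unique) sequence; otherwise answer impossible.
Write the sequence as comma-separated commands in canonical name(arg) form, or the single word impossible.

straight(1), spin(left), straight(4)

key: cell and facing (now N) both changed — the 3 commands mix motion and turning
initial: at (2,-2), heading east
1. straight(1) → at (3,-2), heading east
2. spin(left) → at (3,-2), heading north
3. straight(4) → at (3,2), heading north
uniquely the one of 216 3-step routes that fits.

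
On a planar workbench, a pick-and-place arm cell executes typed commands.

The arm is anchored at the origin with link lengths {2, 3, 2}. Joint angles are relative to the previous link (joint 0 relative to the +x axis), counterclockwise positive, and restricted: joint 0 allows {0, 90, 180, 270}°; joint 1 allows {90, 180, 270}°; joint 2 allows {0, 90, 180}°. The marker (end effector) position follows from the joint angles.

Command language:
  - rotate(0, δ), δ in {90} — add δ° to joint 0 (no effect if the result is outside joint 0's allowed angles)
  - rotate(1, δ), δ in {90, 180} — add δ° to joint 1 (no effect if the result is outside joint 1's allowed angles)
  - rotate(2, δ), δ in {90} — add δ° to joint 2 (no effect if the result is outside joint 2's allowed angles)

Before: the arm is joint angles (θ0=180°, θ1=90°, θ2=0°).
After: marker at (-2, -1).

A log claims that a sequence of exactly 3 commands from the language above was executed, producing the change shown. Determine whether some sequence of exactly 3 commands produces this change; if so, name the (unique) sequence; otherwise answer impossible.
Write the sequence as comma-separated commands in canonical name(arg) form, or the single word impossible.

t0: joint angles (θ0=180°, θ1=90°, θ2=0°)
[1] after rotate(2, 90): joint angles (θ0=180°, θ1=90°, θ2=90°)
[2] after rotate(2, 90): joint angles (θ0=180°, θ1=90°, θ2=180°)
[3] after rotate(2, 90): joint angles (θ0=180°, θ1=90°, θ2=180°)
no rival 3-sequence matches.

rotate(2, 90), rotate(2, 90), rotate(2, 90)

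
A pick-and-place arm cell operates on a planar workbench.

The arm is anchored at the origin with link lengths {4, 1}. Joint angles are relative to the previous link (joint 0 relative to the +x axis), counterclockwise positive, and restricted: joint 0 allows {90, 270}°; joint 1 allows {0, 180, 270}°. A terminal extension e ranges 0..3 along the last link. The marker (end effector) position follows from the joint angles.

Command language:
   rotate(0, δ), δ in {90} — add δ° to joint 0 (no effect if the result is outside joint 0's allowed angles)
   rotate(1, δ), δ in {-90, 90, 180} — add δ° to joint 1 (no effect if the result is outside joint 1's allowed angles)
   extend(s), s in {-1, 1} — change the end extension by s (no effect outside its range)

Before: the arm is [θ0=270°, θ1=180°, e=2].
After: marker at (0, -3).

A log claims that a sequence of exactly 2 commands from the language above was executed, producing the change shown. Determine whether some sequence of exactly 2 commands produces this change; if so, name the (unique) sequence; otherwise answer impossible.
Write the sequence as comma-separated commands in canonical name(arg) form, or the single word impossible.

extend(-1), extend(-1)

t0: [θ0=270°, θ1=180°, e=2]
1. extend(-1) → [θ0=270°, θ1=180°, e=1]
2. extend(-1) → [θ0=270°, θ1=180°, e=0]
uniquely the one of 36 2-step routes that fits.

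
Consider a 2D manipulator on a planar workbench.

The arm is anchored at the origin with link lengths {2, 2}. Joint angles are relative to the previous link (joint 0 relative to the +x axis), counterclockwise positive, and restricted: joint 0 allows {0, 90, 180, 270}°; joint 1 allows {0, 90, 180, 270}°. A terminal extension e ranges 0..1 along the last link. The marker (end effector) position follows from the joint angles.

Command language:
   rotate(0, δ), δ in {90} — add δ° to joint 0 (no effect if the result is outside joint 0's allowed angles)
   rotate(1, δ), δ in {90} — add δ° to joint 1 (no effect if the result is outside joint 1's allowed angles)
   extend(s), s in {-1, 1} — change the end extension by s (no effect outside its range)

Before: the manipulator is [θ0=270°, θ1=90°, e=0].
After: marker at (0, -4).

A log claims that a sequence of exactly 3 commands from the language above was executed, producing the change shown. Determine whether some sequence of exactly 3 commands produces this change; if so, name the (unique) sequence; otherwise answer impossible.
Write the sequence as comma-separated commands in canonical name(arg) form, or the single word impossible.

rotate(1, 90), rotate(1, 90), rotate(1, 90)

start: [θ0=270°, θ1=90°, e=0]
[1] after rotate(1, 90): [θ0=270°, θ1=180°, e=0]
[2] after rotate(1, 90): [θ0=270°, θ1=270°, e=0]
[3] after rotate(1, 90): [θ0=270°, θ1=0°, e=0]
all 64 alternatives checked — unique.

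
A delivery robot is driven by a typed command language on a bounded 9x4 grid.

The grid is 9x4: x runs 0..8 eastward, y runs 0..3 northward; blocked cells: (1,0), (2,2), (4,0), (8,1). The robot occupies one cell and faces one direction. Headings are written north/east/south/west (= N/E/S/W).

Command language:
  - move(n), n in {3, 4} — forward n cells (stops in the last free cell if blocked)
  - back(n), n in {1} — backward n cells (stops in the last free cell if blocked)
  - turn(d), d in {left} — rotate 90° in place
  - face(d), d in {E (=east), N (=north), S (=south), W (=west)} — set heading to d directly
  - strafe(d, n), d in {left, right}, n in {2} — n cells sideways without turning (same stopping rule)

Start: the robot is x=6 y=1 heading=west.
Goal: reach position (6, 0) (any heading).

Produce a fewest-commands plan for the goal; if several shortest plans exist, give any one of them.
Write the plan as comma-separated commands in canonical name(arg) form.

strafe(left, 2)

t0: x=6 y=1 heading=west
t=1 strafe(left, 2) ⇒ x=6 y=0 heading=west
shorter routes all fall short; 1 is best.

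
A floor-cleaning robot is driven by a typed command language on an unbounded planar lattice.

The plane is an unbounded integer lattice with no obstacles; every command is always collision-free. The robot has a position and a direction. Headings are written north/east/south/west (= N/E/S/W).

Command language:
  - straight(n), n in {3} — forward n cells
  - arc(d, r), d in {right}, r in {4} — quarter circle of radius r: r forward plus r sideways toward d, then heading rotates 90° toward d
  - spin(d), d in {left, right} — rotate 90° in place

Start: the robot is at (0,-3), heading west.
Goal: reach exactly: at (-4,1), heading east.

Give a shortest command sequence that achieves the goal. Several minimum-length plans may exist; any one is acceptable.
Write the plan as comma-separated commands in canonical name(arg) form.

arc(right, 4), spin(right)

from: at (0,-3), heading west
[1] after arc(right, 4): at (-4,1), heading north
[2] after spin(right): at (-4,1), heading east
shorter routes all fall short; 2 is best.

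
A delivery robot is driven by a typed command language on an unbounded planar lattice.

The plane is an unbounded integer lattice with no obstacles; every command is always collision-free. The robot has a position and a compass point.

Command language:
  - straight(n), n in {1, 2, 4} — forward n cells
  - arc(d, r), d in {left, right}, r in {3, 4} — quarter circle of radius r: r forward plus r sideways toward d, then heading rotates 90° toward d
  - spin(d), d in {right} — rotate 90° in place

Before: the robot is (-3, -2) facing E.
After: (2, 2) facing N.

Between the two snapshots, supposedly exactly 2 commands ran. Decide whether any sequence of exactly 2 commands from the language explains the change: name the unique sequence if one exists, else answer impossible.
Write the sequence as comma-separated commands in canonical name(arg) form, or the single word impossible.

straight(1), arc(left, 4)

key: position moved to (2,2) AND the heading swung to N — translation plus rotation needed
initial: (-3, -2) facing E
[1] after straight(1): (-2, -2) facing E
[2] after arc(left, 4): (2, 2) facing N
no other 2-command option fits: unique.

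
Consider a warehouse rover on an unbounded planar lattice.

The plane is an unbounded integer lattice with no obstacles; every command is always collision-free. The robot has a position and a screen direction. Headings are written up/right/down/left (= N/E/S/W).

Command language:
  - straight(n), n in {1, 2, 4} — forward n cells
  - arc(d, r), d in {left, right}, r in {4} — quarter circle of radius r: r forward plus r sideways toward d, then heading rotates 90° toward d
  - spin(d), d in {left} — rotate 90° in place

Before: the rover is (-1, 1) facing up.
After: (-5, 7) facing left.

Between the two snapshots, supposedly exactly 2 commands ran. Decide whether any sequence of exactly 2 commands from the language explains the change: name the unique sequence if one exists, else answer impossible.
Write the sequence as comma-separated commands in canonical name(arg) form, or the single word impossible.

straight(2), arc(left, 4)

key: order matters: swapping straight(2) and arc(left, 4) lands elsewhere
from: (-1, 1) facing up
t=1 straight(2) ⇒ (-1, 3) facing up
t=2 arc(left, 4) ⇒ (-5, 7) facing left
uniquely the one of 36 2-step routes that fits.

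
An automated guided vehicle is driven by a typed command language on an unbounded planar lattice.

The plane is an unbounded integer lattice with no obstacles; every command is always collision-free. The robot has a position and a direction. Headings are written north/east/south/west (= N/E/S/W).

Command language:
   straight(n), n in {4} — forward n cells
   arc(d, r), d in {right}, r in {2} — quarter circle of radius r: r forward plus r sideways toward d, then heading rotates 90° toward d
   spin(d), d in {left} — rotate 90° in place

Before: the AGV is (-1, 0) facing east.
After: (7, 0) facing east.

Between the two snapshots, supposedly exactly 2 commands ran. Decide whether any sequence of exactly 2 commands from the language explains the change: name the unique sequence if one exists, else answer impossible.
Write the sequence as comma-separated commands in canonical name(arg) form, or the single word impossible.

straight(4), straight(4)

key: heading stays E — no command in the sequence turns
from: (-1, 0) facing east
step 1 (straight(4)): (3, 0) facing east
step 2 (straight(4)): (7, 0) facing east
all 9 alternatives checked — unique.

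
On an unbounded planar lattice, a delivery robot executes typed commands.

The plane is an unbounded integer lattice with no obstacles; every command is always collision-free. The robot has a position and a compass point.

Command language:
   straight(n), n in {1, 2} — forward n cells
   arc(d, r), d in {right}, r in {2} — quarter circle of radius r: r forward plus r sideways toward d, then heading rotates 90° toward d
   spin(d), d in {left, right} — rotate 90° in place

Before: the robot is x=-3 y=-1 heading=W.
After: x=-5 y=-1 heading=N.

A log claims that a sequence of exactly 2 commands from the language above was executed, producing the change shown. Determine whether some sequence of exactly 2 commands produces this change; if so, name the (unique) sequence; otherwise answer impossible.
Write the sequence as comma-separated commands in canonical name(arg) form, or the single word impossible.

key: position moved to (-5,-1) AND the heading swung to N — translation plus rotation needed
t0: x=-3 y=-1 heading=W
step 1 (straight(2)): x=-5 y=-1 heading=W
step 2 (spin(right)): x=-5 y=-1 heading=N
uniquely the one of 25 2-step routes that fits.

straight(2), spin(right)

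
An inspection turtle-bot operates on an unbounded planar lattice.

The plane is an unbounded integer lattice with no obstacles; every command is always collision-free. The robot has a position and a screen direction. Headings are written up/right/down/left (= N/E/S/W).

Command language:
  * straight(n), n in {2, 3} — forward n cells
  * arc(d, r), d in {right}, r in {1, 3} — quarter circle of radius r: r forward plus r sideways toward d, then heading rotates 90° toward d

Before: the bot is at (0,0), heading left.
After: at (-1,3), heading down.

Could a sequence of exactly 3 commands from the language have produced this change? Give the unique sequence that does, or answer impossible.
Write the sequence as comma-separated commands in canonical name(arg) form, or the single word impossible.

key: running arc(right, 1) before arc(right, 3) would end elsewhere — order is forced
begin: at (0,0), heading left
[1] after arc(right, 3): at (-3,3), heading up
[2] after arc(right, 1): at (-2,4), heading right
[3] after arc(right, 1): at (-1,3), heading down
uniquely the one of 64 3-step routes that fits.

arc(right, 3), arc(right, 1), arc(right, 1)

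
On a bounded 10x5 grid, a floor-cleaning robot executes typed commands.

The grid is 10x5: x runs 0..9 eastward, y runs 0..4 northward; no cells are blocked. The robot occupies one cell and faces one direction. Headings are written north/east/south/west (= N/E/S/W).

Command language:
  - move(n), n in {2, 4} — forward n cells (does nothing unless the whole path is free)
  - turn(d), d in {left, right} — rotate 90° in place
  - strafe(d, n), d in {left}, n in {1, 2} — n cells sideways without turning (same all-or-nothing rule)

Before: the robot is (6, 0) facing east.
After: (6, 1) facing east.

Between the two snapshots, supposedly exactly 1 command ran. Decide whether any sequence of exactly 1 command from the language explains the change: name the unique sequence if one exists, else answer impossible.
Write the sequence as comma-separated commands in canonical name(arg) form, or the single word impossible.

key: heading stays E — the single command does not turn
from: (6, 0) facing east
1. strafe(left, 1) → (6, 1) facing east
no other 1-command option fits: unique.

strafe(left, 1)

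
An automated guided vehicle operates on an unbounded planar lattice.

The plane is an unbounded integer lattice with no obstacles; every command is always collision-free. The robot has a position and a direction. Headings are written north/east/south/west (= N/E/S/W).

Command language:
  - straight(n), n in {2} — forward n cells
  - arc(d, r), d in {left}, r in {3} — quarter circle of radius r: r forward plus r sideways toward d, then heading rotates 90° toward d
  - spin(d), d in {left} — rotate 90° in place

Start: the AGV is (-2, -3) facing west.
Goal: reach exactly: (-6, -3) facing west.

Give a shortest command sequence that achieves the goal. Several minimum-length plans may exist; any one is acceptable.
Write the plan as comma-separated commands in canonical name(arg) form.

initial: (-2, -3) facing west
t=1 straight(2) ⇒ (-4, -3) facing west
t=2 straight(2) ⇒ (-6, -3) facing west
shorter routes all fall short; 2 is best.

straight(2), straight(2)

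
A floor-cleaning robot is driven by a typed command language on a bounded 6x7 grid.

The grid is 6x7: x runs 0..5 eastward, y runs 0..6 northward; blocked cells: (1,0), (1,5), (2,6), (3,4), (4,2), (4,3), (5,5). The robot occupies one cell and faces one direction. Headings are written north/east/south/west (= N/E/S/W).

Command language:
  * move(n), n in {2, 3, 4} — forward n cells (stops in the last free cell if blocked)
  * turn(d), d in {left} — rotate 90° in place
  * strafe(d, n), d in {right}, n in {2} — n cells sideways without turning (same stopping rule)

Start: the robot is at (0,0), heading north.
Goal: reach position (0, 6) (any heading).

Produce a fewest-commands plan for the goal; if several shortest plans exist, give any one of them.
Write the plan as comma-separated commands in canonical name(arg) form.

move(3), move(3)

t0: at (0,0), heading north
step 1 (move(3)): at (0,3), heading north
step 2 (move(3)): at (0,6), heading north
minimal: 2 command(s), checked below 2.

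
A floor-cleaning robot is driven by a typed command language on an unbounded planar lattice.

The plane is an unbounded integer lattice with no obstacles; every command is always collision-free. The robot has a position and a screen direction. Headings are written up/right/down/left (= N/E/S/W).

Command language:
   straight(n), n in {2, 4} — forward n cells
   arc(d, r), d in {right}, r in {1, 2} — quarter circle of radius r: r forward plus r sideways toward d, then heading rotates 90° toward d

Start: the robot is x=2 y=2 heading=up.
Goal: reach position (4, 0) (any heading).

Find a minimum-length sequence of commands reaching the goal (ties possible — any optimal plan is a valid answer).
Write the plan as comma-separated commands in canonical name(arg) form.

arc(right, 1), arc(right, 1), straight(2)

from: x=2 y=2 heading=up
1. arc(right, 1) → x=3 y=3 heading=right
2. arc(right, 1) → x=4 y=2 heading=down
3. straight(2) → x=4 y=0 heading=down
nothing shorter than 3 reaches the goal.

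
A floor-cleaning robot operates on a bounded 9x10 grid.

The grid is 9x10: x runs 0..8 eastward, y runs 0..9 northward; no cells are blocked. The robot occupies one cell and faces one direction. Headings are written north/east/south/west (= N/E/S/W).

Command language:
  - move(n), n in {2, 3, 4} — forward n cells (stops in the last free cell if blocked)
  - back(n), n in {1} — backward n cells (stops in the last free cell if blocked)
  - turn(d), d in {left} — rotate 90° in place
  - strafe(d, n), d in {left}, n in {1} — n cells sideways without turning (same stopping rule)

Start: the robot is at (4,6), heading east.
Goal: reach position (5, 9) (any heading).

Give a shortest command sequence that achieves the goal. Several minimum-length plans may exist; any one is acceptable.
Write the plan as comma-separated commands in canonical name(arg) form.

back(1), move(2), turn(left), move(4)

from: at (4,6), heading east
1. back(1) → at (3,6), heading east
2. move(2) → at (5,6), heading east
3. turn(left) → at (5,6), heading north
4. move(4) → at (5,9), heading north
nothing shorter than 4 reaches the goal.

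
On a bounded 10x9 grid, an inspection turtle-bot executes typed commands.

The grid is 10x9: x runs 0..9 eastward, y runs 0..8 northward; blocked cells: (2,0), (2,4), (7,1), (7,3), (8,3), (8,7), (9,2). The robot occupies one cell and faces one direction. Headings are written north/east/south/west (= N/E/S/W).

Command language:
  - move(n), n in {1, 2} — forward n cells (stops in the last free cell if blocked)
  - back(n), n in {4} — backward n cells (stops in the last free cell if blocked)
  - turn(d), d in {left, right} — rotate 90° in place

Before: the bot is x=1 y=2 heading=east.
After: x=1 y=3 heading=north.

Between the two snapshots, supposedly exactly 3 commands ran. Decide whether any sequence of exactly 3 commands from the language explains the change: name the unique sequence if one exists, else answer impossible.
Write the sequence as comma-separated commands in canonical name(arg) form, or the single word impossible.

no 3-step route produces this change.

impossible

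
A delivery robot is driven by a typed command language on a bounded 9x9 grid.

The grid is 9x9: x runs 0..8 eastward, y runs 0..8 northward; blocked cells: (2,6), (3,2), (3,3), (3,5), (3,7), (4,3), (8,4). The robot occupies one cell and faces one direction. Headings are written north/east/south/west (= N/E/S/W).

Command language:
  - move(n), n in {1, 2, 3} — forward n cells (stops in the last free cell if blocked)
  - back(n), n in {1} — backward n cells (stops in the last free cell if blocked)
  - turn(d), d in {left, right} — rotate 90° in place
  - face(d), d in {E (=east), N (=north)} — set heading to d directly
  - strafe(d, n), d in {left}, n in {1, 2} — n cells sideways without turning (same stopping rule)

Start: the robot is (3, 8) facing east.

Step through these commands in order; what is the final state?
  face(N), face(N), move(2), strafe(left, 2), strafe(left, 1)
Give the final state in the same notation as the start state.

(0, 8) facing north

initial: (3, 8) facing east
t=1 face(N) ⇒ (3, 8) facing north
t=2 face(N) ⇒ (3, 8) facing north
t=3 move(2) ⇒ (3, 8) facing north
t=4 strafe(left, 2) ⇒ (1, 8) facing north
t=5 strafe(left, 1) ⇒ (0, 8) facing north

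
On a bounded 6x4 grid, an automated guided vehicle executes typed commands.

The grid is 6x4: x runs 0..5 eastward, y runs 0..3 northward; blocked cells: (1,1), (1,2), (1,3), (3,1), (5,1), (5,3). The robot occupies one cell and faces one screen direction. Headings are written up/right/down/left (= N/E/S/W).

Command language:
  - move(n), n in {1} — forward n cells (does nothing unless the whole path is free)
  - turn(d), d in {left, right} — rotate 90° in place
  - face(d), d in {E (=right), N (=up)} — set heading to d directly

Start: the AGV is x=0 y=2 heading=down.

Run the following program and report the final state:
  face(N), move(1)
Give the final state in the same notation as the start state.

x=0 y=3 heading=up

from: x=0 y=2 heading=down
t=1 face(N) ⇒ x=0 y=2 heading=up
t=2 move(1) ⇒ x=0 y=3 heading=up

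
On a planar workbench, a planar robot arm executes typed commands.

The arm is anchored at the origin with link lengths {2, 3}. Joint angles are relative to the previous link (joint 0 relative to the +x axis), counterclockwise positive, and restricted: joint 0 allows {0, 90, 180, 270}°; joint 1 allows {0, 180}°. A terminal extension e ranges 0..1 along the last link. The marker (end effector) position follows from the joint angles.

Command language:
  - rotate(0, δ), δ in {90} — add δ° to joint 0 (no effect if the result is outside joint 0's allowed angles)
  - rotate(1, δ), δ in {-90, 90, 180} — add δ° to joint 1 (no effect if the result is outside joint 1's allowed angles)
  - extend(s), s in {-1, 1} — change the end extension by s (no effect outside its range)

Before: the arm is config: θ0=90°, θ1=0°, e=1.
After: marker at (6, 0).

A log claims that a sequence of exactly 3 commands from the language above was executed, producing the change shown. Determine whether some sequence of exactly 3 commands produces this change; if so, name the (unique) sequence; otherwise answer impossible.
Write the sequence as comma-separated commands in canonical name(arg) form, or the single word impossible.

rotate(0, 90), rotate(0, 90), rotate(0, 90)

initial: config: θ0=90°, θ1=0°, e=1
t=1 rotate(0, 90) ⇒ config: θ0=180°, θ1=0°, e=1
t=2 rotate(0, 90) ⇒ config: θ0=270°, θ1=0°, e=1
t=3 rotate(0, 90) ⇒ config: θ0=0°, θ1=0°, e=1
all 216 alternatives checked — unique.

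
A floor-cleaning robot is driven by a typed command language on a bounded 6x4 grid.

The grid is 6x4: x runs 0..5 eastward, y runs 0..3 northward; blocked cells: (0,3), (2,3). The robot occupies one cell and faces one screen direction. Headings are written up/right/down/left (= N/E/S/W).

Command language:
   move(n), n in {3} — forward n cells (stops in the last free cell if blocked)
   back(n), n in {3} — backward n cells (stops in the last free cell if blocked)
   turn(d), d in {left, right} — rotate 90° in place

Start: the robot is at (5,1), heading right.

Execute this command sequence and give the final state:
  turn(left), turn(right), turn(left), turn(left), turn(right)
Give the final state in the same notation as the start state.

at (5,1), heading up

from: at (5,1), heading right
[1] after turn(left): at (5,1), heading up
[2] after turn(right): at (5,1), heading right
[3] after turn(left): at (5,1), heading up
[4] after turn(left): at (5,1), heading left
[5] after turn(right): at (5,1), heading up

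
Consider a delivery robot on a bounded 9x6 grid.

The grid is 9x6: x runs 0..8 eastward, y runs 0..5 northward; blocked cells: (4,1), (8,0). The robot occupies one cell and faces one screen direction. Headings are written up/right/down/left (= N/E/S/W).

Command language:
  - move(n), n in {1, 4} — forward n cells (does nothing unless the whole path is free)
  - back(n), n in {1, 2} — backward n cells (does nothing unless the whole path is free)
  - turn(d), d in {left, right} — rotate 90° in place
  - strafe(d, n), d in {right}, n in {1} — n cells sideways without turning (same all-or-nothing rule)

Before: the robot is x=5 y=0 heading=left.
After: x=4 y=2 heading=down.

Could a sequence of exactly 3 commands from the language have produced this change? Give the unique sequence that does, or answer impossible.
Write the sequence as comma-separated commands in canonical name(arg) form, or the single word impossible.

key: running strafe(right, 1) before turn(left) would end elsewhere — order is forced
start: x=5 y=0 heading=left
t=1 turn(left) ⇒ x=5 y=0 heading=down
t=2 back(2) ⇒ x=5 y=2 heading=down
t=3 strafe(right, 1) ⇒ x=4 y=2 heading=down
no rival 3-sequence matches.

turn(left), back(2), strafe(right, 1)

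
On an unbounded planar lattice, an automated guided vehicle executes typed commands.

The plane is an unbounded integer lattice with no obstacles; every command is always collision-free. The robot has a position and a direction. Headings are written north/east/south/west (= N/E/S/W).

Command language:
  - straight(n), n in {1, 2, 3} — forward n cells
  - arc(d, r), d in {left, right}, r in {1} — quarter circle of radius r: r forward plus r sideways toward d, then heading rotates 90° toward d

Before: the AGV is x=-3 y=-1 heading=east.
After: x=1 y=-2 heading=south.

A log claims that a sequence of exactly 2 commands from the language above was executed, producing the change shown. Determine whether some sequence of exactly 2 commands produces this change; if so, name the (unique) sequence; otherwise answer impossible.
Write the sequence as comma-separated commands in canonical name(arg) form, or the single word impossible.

key: cell and facing (now S) both changed — the 2 commands mix motion and turning
begin: x=-3 y=-1 heading=east
1. straight(3) → x=0 y=-1 heading=east
2. arc(right, 1) → x=1 y=-2 heading=south
all 25 alternatives checked — unique.

straight(3), arc(right, 1)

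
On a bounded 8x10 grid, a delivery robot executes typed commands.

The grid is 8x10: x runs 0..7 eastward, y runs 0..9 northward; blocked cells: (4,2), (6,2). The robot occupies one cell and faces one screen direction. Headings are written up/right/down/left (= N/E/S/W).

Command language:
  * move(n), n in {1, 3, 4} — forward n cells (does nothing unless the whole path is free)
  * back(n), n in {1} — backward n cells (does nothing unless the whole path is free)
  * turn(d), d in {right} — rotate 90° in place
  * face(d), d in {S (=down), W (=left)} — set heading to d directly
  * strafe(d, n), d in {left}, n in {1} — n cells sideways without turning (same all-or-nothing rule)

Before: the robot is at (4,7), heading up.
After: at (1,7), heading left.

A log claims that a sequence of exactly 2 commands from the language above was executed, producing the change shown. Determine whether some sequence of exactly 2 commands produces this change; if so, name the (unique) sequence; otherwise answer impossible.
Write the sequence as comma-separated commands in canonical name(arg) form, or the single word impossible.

key: cell and facing (now W) both changed — the 2 commands mix motion and turning
start: at (4,7), heading up
step 1 (face(W)): at (4,7), heading left
step 2 (move(3)): at (1,7), heading left
no other 2-command option fits: unique.

face(W), move(3)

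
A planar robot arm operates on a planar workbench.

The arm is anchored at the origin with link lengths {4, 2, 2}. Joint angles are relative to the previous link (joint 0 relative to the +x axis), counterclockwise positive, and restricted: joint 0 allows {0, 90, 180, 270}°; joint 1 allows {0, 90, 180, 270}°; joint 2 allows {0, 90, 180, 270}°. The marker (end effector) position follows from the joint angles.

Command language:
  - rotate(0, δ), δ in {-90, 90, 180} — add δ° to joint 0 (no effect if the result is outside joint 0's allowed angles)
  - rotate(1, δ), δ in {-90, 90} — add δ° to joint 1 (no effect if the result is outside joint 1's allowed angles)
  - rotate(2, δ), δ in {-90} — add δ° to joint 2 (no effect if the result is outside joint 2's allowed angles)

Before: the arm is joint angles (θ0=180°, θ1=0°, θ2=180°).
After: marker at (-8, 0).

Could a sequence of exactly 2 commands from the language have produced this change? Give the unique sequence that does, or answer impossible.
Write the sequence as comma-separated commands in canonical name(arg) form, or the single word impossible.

rotate(2, -90), rotate(2, -90)

start: joint angles (θ0=180°, θ1=0°, θ2=180°)
step 1 (rotate(2, -90)): joint angles (θ0=180°, θ1=0°, θ2=90°)
step 2 (rotate(2, -90)): joint angles (θ0=180°, θ1=0°, θ2=0°)
no other 2-command option fits: unique.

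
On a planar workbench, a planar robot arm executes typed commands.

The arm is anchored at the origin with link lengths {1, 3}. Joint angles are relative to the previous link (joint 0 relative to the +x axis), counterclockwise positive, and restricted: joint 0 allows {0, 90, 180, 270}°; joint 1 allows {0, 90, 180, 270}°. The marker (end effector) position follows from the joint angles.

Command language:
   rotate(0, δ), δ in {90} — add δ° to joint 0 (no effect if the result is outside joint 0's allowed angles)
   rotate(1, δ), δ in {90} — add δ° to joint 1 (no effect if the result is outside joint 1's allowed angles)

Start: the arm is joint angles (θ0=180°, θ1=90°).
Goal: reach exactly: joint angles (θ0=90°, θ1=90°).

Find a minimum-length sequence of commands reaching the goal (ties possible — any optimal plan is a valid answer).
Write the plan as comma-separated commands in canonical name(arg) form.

begin: joint angles (θ0=180°, θ1=90°)
[1] after rotate(0, 90): joint angles (θ0=270°, θ1=90°)
[2] after rotate(0, 90): joint angles (θ0=0°, θ1=90°)
[3] after rotate(0, 90): joint angles (θ0=90°, θ1=90°)
nothing shorter than 3 reaches the goal.

rotate(0, 90), rotate(0, 90), rotate(0, 90)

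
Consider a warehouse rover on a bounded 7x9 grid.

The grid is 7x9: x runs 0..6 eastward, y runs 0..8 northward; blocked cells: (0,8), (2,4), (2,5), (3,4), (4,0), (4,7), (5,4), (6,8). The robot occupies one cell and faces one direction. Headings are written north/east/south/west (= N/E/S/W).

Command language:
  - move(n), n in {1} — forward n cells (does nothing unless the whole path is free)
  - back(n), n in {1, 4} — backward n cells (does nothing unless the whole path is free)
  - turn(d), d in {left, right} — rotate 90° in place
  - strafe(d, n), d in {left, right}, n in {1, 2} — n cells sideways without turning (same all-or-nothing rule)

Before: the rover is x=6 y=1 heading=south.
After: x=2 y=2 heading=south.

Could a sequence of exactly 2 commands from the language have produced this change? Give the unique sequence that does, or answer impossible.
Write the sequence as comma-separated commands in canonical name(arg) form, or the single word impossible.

impossible

checked all 2-command options: none fits.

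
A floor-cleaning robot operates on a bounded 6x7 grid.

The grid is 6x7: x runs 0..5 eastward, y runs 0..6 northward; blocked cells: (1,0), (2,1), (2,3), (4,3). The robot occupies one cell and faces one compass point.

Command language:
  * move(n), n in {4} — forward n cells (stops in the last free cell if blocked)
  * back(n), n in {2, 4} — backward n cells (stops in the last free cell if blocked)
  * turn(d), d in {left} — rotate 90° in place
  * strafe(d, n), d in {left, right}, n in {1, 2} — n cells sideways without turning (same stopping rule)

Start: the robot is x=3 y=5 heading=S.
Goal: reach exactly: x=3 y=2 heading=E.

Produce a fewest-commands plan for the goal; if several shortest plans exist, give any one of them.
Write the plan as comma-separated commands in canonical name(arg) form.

start: x=3 y=5 heading=S
[1] after turn(left): x=3 y=5 heading=E
[2] after strafe(right, 2): x=3 y=3 heading=E
[3] after strafe(right, 1): x=3 y=2 heading=E
nothing shorter than 3 reaches the goal.

turn(left), strafe(right, 2), strafe(right, 1)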